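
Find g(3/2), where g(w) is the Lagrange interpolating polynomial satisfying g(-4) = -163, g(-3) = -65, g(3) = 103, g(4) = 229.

137/8

Evaluate each Lagrange basis at w = 3/2:
L_0(3/2) = (9/2)·(-3/2)·(-5/2)/[(-1)·(-7)·(-8)] = -135/448
L_1(3/2) = (11/2)·(-3/2)·(-5/2)/[(1)·(-6)·(-7)] = 55/112
L_2(3/2) = (11/2)·(9/2)·(-5/2)/[(7)·(6)·(-1)] = 165/112
L_3(3/2) = (11/2)·(9/2)·(-3/2)/[(8)·(7)·(1)] = -297/448
Sum: (-163)·(-135/448) + (-65)·(55/112) + 103·(165/112) + 229·(-297/448) = 137/8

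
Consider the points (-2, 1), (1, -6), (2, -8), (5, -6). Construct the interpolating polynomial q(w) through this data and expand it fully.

q(w) = (1/12)w^3 - (31/12)w - 7/2

Newton's divided differences:
q[-2,1] = (-6 - 1) / (1 - (-2)) = -7/3
q[1,2] = (-8 - (-6)) / (2 - 1) = -2
q[2,5] = (-6 - (-8)) / (5 - 2) = 2/3
q[-2,1,2] = (-2 - (-7/3)) / (2 - (-2)) = 1/12
q[1,2,5] = (2/3 - (-2)) / (5 - 1) = 2/3
q[-2,1,2,5] = (2/3 - 1/12) / (5 - (-2)) = 1/12
q(w) = 1 + (-7/3)·(w + 2) + (1/12)·(w + 2)(w - 1) + (1/12)·(w + 2)(w - 1)(w - 2)
Expanding: q(w) = (1/12)w^3 - (31/12)w - 7/2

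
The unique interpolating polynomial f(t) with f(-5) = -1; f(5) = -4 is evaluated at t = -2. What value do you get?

-19/10

L_0(-2) = (-7)/[(-10)] = 7/10
L_1(-2) = (3)/[(10)] = 3/10
Sum: (-1)·(7/10) + (-4)·(3/10) = -19/10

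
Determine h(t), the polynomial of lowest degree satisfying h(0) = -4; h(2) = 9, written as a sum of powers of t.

h(t) = (13/2)t - 4

L_0(t) = (t - 2) / [-2] = -(1/2)t + 1
L_1(t) = t / [2] = (1/2)t
h(t) = (-4)·L_0 + 9·L_1
  (-4)·L_0(t) = 2t - 4
  9·L_1(t) = (9/2)t
Adding term by term: (13/2)t - 4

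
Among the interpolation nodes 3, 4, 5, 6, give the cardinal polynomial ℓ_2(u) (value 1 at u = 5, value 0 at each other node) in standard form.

ℓ_2(u) = -(1/2)u^3 + (13/2)u^2 - 27u + 36

ℓ_2(u) = (u - 3)(u - 4)(u - 6) / [(2)·(1)·(-1)]
       = (u^3 - 13u^2 + 54u - 72) / (-2)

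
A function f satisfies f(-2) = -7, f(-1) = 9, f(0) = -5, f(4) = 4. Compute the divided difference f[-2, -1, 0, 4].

73/24

f[-2,-1] = (9 - (-7)) / (-1 - (-2)) = 16
f[-1,0] = (-5 - 9) / (0 - (-1)) = -14
f[0,4] = (4 - (-5)) / (4 - 0) = 9/4
f[-2,-1,0] = (-14 - 16) / (0 - (-2)) = -15
f[-1,0,4] = (9/4 - (-14)) / (4 - (-1)) = 13/4
f[-2,-1,0,4] = (13/4 - (-15)) / (4 - (-2)) = 73/24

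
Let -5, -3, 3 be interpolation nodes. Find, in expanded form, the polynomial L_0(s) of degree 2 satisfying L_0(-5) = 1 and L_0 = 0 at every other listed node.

L_0(s) = (s + 3)(s - 3) / [(-2)·(-8)]
       = (s^2 - 9) / (16)

L_0(s) = (1/16)s^2 - 9/16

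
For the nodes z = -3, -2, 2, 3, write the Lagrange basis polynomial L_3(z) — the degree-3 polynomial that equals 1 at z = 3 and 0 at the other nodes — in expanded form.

L_3(z) = (z + 3)(z + 2)(z - 2) / [(6)·(5)·(1)]
       = (z^3 + 3z^2 - 4z - 12) / (30)

L_3(z) = (1/30)z^3 + (1/10)z^2 - (2/15)z - 2/5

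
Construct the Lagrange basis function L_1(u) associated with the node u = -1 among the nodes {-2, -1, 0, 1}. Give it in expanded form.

L_1(u) = (1/2)u^3 + (1/2)u^2 - u

L_1(u) = (u + 2)u(u - 1) / [(1)·(-1)·(-2)]
       = (u^3 + u^2 - 2u) / (2)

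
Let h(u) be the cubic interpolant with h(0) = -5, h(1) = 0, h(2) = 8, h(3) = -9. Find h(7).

Evaluate each Lagrange basis at u = 7:
L_0(7) = (6)·(5)·(4)/[(-1)·(-2)·(-3)] = -20
L_1(7) = (7)·(5)·(4)/[(1)·(-1)·(-2)] = 70
L_2(7) = (7)·(6)·(4)/[(2)·(1)·(-1)] = -84
L_3(7) = (7)·(6)·(5)/[(3)·(2)·(1)] = 35
Sum: (-5)·(-20) + 0 + 8·(-84) + (-9)·(35) = -887

-887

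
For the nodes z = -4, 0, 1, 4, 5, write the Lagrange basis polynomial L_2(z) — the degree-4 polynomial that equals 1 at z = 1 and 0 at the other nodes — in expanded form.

L_2(z) = (1/60)z^4 - (1/12)z^3 - (4/15)z^2 + (4/3)z

L_2(z) = (z + 4)z(z - 4)(z - 5) / [(5)·(1)·(-3)·(-4)]
       = (z^4 - 5z^3 - 16z^2 + 80z) / (60)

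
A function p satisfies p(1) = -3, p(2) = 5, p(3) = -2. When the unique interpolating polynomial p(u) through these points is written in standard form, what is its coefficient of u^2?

-15/2

The leading coefficient equals the top divided difference p[1,2,3].
p[1,2] = (5 - (-3)) / (2 - 1) = 8
p[2,3] = (-2 - 5) / (3 - 2) = -7
p[1,2,3] = (-7 - 8) / (3 - 1) = -15/2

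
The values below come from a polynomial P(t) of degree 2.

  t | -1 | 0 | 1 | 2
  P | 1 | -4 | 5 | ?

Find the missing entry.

28

The 3 known values determine P uniquely (degree ≤ 2).
L_0(2) = (2)·(1)/[(-1)·(-2)] = 1
L_1(2) = (3)·(1)/[(1)·(-1)] = -3
L_2(2) = (3)·(2)/[(2)·(1)] = 3
Sum: 1·(1) + (-4)·(-3) + 5·(3) = 28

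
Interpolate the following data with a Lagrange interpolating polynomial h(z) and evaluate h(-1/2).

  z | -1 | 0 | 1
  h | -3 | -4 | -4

-29/8

Evaluate each Lagrange basis at z = -1/2:
L_0(-1/2) = (-1/2)·(-3/2)/[(-1)·(-2)] = 3/8
L_1(-1/2) = (1/2)·(-3/2)/[(1)·(-1)] = 3/4
L_2(-1/2) = (1/2)·(-1/2)/[(2)·(1)] = -1/8
Sum: (-3)·(3/8) + (-4)·(3/4) + (-4)·(-1/8) = -29/8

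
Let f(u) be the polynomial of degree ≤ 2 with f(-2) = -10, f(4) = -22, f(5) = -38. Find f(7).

-82

Evaluate each Lagrange basis at u = 7:
L_0(7) = (3)·(2)/[(-6)·(-7)] = 1/7
L_1(7) = (9)·(2)/[(6)·(-1)] = -3
L_2(7) = (9)·(3)/[(7)·(1)] = 27/7
Sum: (-10)·(1/7) + (-22)·(-3) + (-38)·(27/7) = -82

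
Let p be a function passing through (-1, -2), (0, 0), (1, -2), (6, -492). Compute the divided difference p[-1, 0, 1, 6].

p[-1,0] = (0 - (-2)) / (0 - (-1)) = 2
p[0,1] = (-2 - 0) / (1 - 0) = -2
p[1,6] = (-492 - (-2)) / (6 - 1) = -98
p[-1,0,1] = (-2 - 2) / (1 - (-1)) = -2
p[0,1,6] = (-98 - (-2)) / (6 - 0) = -16
p[-1,0,1,6] = (-16 - (-2)) / (6 - (-1)) = -2

-2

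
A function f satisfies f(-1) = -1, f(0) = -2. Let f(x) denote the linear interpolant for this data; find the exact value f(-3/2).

L_0(-3/2) = (-3/2)/[(-1)] = 3/2
L_1(-3/2) = (-1/2)/[(1)] = -1/2
Sum: (-1)·(3/2) + (-2)·(-1/2) = -1/2

-1/2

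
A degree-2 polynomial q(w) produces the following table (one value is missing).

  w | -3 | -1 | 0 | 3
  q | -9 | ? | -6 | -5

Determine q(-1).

The 3 known values determine q uniquely (degree ≤ 2).
L_0(-1) = (-1)·(-4)/[(-3)·(-6)] = 2/9
L_1(-1) = (2)·(-4)/[(3)·(-3)] = 8/9
L_2(-1) = (2)·(-1)/[(6)·(3)] = -1/9
Sum: (-9)·(2/9) + (-6)·(8/9) + (-5)·(-1/9) = -61/9

-61/9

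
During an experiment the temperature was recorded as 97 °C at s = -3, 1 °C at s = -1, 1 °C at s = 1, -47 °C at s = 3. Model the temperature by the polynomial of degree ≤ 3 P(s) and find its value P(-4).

226

L_0(-4) = (-3)·(-5)·(-7)/[(-2)·(-4)·(-6)] = 35/16
L_1(-4) = (-1)·(-5)·(-7)/[(2)·(-2)·(-4)] = -35/16
L_2(-4) = (-1)·(-3)·(-7)/[(4)·(2)·(-2)] = 21/16
L_3(-4) = (-1)·(-3)·(-5)/[(6)·(4)·(2)] = -5/16
Sum: 97·(35/16) + 1·(-35/16) + 1·(21/16) + (-47)·(-5/16) = 226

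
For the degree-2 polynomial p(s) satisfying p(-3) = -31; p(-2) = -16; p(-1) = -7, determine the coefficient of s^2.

Build the Lagrange basis polynomials:
L_0(s) = (s + 2)(s + 1) / [2] = (1/2)s^2 + (3/2)s + 1
L_1(s) = (s + 3)(s + 1) / [-1] = -s^2 - 4s - 3
L_2(s) = (s + 3)(s + 2) / [2] = (1/2)s^2 + (5/2)s + 3
p(s) = (-31)·L_0 + (-16)·L_1 + (-7)·L_2
Only the coefficient of s^2 is needed; take it from each L_i and combine:
(-31)·(1/2) + (-16)·(-1) + (-7)·(1/2) = -3

-3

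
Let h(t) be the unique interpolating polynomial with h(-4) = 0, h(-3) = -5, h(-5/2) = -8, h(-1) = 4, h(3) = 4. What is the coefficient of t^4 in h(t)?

-785/1386

Build the Lagrange basis polynomials:
L_0(t) = (t + 3)(t + 5/2)(t + 1)(t - 3) / [63/2] = (2/63)t^4 + (1/9)t^3 - (13/63)t^2 - t - 5/7
L_1(t) = (t + 4)(t + 5/2)(t + 1)(t - 3) / [-6] = -(1/6)t^4 - (3/4)t^3 + t^2 + (79/12)t + 5
L_2(t) = (t + 4)(t + 3)(t + 1)(t - 3) / [99/16] = (16/99)t^4 + (80/99)t^3 - (80/99)t^2 - (80/11)t - 64/11
L_3(t) = (t + 4)(t + 3)(t + 5/2)(t - 3) / [-36] = -(1/36)t^4 - (13/72)t^3 - (1/36)t^2 + (13/8)t + 5/2
L_4(t) = (t + 4)(t + 3)(t + 5/2)(t + 1) / [924] = (1/924)t^4 + (1/88)t^3 + (13/308)t^2 + (17/264)t + 5/154
h(t) = 0·L_0 + (-5)·L_1 + (-8)·L_2 + 4·L_3 + 4·L_4
Only the coefficient of t^4 is needed; take it from each L_i and combine:
0·(2/63) + (-5)·(-1/6) + (-8)·(16/99) + 4·(-1/36) + 4·(1/924) = -785/1386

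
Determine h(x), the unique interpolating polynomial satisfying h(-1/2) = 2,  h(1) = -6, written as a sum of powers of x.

L_0(x) = (x - 1) / [-3/2] = -(2/3)x + 2/3
L_1(x) = (x + 1/2) / [3/2] = (2/3)x + 1/3
h(x) = 2·L_0 + (-6)·L_1
  2·L_0(x) = -(4/3)x + 4/3
  (-6)·L_1(x) = -4x - 2
Adding term by term: -(16/3)x - 2/3

h(x) = -(16/3)x - 2/3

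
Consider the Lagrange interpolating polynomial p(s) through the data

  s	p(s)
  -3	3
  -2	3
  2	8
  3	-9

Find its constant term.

Build the Lagrange basis polynomials:
L_0(s) = (s + 2)(s - 2)(s - 3) / [-30] = -(1/30)s^3 + (1/10)s^2 + (2/15)s - 2/5
L_1(s) = (s + 3)(s - 2)(s - 3) / [20] = (1/20)s^3 - (1/10)s^2 - (9/20)s + 9/10
L_2(s) = (s + 3)(s + 2)(s - 3) / [-20] = -(1/20)s^3 - (1/10)s^2 + (9/20)s + 9/10
L_3(s) = (s + 3)(s + 2)(s - 2) / [30] = (1/30)s^3 + (1/10)s^2 - (2/15)s - 2/5
p(s) = 3·L_0 + 3·L_1 + 8·L_2 + (-9)·L_3
Only the constant term is needed; take it from each L_i and combine:
3·(-2/5) + 3·(9/10) + 8·(9/10) + (-9)·(-2/5) = 123/10

123/10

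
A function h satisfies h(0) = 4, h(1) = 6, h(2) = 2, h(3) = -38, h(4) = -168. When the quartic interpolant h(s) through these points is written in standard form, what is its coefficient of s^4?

L_0(s) = (s - 1)(s - 2)(s - 3)(s - 4) / [24] = (1/24)s^4 - (5/12)s^3 + (35/24)s^2 - (25/12)s + 1
L_1(s) = s(s - 2)(s - 3)(s - 4) / [-6] = -(1/6)s^4 + (3/2)s^3 - (13/3)s^2 + 4s
L_2(s) = s(s - 1)(s - 3)(s - 4) / [4] = (1/4)s^4 - 2s^3 + (19/4)s^2 - 3s
L_3(s) = s(s - 1)(s - 2)(s - 4) / [-6] = -(1/6)s^4 + (7/6)s^3 - (7/3)s^2 + (4/3)s
L_4(s) = s(s - 1)(s - 2)(s - 3) / [24] = (1/24)s^4 - (1/4)s^3 + (11/24)s^2 - (1/4)s
h(s) = 4·L_0 + 6·L_1 + 2·L_2 + (-38)·L_3 + (-168)·L_4
Only the coefficient of s^4 is needed; take it from each L_i and combine:
4·(1/24) + 6·(-1/6) + 2·(1/4) + (-38)·(-1/6) + (-168)·(1/24) = -1

-1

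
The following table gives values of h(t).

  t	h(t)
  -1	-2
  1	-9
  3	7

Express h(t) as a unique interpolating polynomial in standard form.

h(t) = (23/8)t^2 - (7/2)t - 67/8

Build the Lagrange basis polynomials:
L_0(t) = (t - 1)(t - 3) / [8] = (1/8)t^2 - (1/2)t + 3/8
L_1(t) = (t + 1)(t - 3) / [-4] = -(1/4)t^2 + (1/2)t + 3/4
L_2(t) = (t + 1)(t - 1) / [8] = (1/8)t^2 - 1/8
h(t) = (-2)·L_0 + (-9)·L_1 + 7·L_2
  (-2)·L_0(t) = -(1/4)t^2 + t - 3/4
  (-9)·L_1(t) = (9/4)t^2 - (9/2)t - 27/4
  7·L_2(t) = (7/8)t^2 - 7/8
Adding term by term: (23/8)t^2 - (7/2)t - 67/8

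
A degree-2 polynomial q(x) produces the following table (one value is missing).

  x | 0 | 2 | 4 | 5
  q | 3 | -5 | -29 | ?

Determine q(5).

The 3 known values determine q uniquely (degree ≤ 2).
Evaluate each Lagrange basis at x = 5:
L_0(5) = (3)·(1)/[(-2)·(-4)] = 3/8
L_1(5) = (5)·(1)/[(2)·(-2)] = -5/4
L_2(5) = (5)·(3)/[(4)·(2)] = 15/8
Sum: 3·(3/8) + (-5)·(-5/4) + (-29)·(15/8) = -47

-47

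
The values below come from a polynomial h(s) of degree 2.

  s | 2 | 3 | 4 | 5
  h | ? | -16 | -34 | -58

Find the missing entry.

The 3 known values determine h uniquely (degree ≤ 2).
L_0(2) = (-2)·(-3)/[(-1)·(-2)] = 3
L_1(2) = (-1)·(-3)/[(1)·(-1)] = -3
L_2(2) = (-1)·(-2)/[(2)·(1)] = 1
Sum: (-16)·(3) + (-34)·(-3) + (-58)·(1) = -4

-4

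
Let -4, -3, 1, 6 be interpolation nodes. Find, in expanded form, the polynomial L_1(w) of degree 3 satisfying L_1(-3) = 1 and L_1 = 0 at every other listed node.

L_1(w) = (w + 4)(w - 1)(w - 6) / [(1)·(-4)·(-9)]
       = (w^3 - 3w^2 - 22w + 24) / (36)

L_1(w) = (1/36)w^3 - (1/12)w^2 - (11/18)w + 2/3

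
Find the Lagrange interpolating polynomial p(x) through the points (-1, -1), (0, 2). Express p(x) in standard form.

p(x) = 3x + 2

Build the Lagrange basis polynomials:
L_0(x) = x / [-1] = -x
L_1(x) = (x + 1) / [1] = x + 1
p(x) = (-1)·L_0 + 2·L_1
  (-1)·L_0(x) = x
  2·L_1(x) = 2x + 2
Adding term by term: 3x + 2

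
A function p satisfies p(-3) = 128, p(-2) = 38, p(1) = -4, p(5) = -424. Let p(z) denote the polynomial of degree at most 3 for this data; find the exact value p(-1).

2

L_0(-1) = (1)·(-2)·(-6)/[(-1)·(-4)·(-8)] = -3/8
L_1(-1) = (2)·(-2)·(-6)/[(1)·(-3)·(-7)] = 8/7
L_2(-1) = (2)·(1)·(-6)/[(4)·(3)·(-4)] = 1/4
L_3(-1) = (2)·(1)·(-2)/[(8)·(7)·(4)] = -1/56
Sum: 128·(-3/8) + 38·(8/7) + (-4)·(1/4) + (-424)·(-1/56) = 2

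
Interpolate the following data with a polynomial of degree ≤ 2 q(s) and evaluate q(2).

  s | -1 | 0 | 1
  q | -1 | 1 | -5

Using Newton's divided-difference form:
q[-1,0] = (1 - (-1)) / (0 - (-1)) = 2
q[0,1] = (-5 - 1) / (1 - 0) = -6
q[-1,0,1] = (-6 - 2) / (1 - (-1)) = -4
q(2) = -1 + 2·(3) + (-4)·(3)·(2) = -19

-19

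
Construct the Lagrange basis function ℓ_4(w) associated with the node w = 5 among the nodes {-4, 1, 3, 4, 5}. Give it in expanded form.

ℓ_4(w) = (w + 4)(w - 1)(w - 3)(w - 4) / [(9)·(4)·(2)·(1)]
       = (w^4 - 4w^3 - 13w^2 + 64w - 48) / (72)

ℓ_4(w) = (1/72)w^4 - (1/18)w^3 - (13/72)w^2 + (8/9)w - 2/3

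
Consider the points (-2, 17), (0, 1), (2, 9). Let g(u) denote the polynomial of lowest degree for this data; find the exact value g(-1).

Evaluate each Lagrange basis at u = -1:
L_0(-1) = (-1)·(-3)/[(-2)·(-4)] = 3/8
L_1(-1) = (1)·(-3)/[(2)·(-2)] = 3/4
L_2(-1) = (1)·(-1)/[(4)·(2)] = -1/8
Sum: 17·(3/8) + 1·(3/4) + 9·(-1/8) = 6

6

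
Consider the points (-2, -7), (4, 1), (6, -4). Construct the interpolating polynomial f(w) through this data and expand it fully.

f(w) = -(23/48)w^2 + (55/24)w - 1/2

L_0(w) = (w - 4)(w - 6) / [48] = (1/48)w^2 - (5/24)w + 1/2
L_1(w) = (w + 2)(w - 6) / [-12] = -(1/12)w^2 + (1/3)w + 1
L_2(w) = (w + 2)(w - 4) / [16] = (1/16)w^2 - (1/8)w - 1/2
f(w) = (-7)·L_0 + 1·L_1 + (-4)·L_2
  (-7)·L_0(w) = -(7/48)w^2 + (35/24)w - 7/2
  1·L_1(w) = -(1/12)w^2 + (1/3)w + 1
  (-4)·L_2(w) = -(1/4)w^2 + (1/2)w + 2
Adding term by term: -(23/48)w^2 + (55/24)w - 1/2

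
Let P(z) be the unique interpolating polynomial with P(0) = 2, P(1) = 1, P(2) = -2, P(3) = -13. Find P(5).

Evaluate each Lagrange basis at z = 5:
L_0(5) = (4)·(3)·(2)/[(-1)·(-2)·(-3)] = -4
L_1(5) = (5)·(3)·(2)/[(1)·(-1)·(-2)] = 15
L_2(5) = (5)·(4)·(2)/[(2)·(1)·(-1)] = -20
L_3(5) = (5)·(4)·(3)/[(3)·(2)·(1)] = 10
Sum: 2·(-4) + 1·(15) + (-2)·(-20) + (-13)·(10) = -83

-83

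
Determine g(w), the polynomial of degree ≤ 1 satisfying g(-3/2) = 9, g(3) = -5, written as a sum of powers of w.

g(w) = -(28/9)w + 13/3

L_0(w) = (w - 3) / [-9/2] = -(2/9)w + 2/3
L_1(w) = (w + 3/2) / [9/2] = (2/9)w + 1/3
g(w) = 9·L_0 + (-5)·L_1
  9·L_0(w) = -2w + 6
  (-5)·L_1(w) = -(10/9)w - 5/3
Adding term by term: -(28/9)w + 13/3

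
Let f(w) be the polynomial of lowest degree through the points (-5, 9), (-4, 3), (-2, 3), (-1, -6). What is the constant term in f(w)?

L_0(w) = (w + 4)(w + 2)(w + 1) / [-12] = -(1/12)w^3 - (7/12)w^2 - (7/6)w - 2/3
L_1(w) = (w + 5)(w + 2)(w + 1) / [6] = (1/6)w^3 + (4/3)w^2 + (17/6)w + 5/3
L_2(w) = (w + 5)(w + 4)(w + 1) / [-6] = -(1/6)w^3 - (5/3)w^2 - (29/6)w - 10/3
L_3(w) = (w + 5)(w + 4)(w + 2) / [12] = (1/12)w^3 + (11/12)w^2 + (19/6)w + 10/3
f(w) = 9·L_0 + 3·L_1 + 3·L_2 + (-6)·L_3
Only the constant term is needed; take it from each L_i and combine:
9·(-2/3) + 3·(5/3) + 3·(-10/3) + (-6)·(10/3) = -31

-31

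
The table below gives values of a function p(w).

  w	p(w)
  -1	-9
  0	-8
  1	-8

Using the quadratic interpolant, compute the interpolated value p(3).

L_0(3) = (3)·(2)/[(-1)·(-2)] = 3
L_1(3) = (4)·(2)/[(1)·(-1)] = -8
L_2(3) = (4)·(3)/[(2)·(1)] = 6
Sum: (-9)·(3) + (-8)·(-8) + (-8)·(6) = -11

-11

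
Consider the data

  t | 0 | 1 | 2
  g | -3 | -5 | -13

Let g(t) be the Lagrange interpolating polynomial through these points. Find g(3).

-27

Evaluate each Lagrange basis at t = 3:
L_0(3) = (2)·(1)/[(-1)·(-2)] = 1
L_1(3) = (3)·(1)/[(1)·(-1)] = -3
L_2(3) = (3)·(2)/[(2)·(1)] = 3
Sum: (-3)·(1) + (-5)·(-3) + (-13)·(3) = -27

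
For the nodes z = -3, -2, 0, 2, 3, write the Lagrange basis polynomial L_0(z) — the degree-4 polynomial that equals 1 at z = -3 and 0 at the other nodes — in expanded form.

L_0(z) = (z + 2)z(z - 2)(z - 3) / [(-1)·(-3)·(-5)·(-6)]
       = (z^4 - 3z^3 - 4z^2 + 12z) / (90)

L_0(z) = (1/90)z^4 - (1/30)z^3 - (2/45)z^2 + (2/15)z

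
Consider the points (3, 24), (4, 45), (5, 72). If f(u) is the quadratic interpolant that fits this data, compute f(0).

Evaluate each Lagrange basis at u = 0:
L_0(0) = (-4)·(-5)/[(-1)·(-2)] = 10
L_1(0) = (-3)·(-5)/[(1)·(-1)] = -15
L_2(0) = (-3)·(-4)/[(2)·(1)] = 6
Sum: 24·(10) + 45·(-15) + 72·(6) = -3

-3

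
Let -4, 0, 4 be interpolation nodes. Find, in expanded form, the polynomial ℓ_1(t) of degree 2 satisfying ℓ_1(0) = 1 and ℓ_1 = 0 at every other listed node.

ℓ_1(t) = (t + 4)(t - 4) / [(4)·(-4)]
       = (t^2 - 16) / (-16)

ℓ_1(t) = -(1/16)t^2 + 1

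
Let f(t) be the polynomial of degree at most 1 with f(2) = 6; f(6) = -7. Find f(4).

-1/2

L_0(4) = (-2)/[(-4)] = 1/2
L_1(4) = (2)/[(4)] = 1/2
Sum: 6·(1/2) + (-7)·(1/2) = -1/2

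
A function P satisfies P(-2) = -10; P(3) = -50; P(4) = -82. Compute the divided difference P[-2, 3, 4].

-4

P[-2,3] = (-50 - (-10)) / (3 - (-2)) = -8
P[3,4] = (-82 - (-50)) / (4 - 3) = -32
P[-2,3,4] = (-32 - (-8)) / (4 - (-2)) = -4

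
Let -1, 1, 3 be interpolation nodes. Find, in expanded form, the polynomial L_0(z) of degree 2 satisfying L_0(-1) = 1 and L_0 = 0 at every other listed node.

L_0(z) = (1/8)z^2 - (1/2)z + 3/8

L_0(z) = (z - 1)(z - 3) / [(-2)·(-4)]
       = (z^2 - 4z + 3) / (8)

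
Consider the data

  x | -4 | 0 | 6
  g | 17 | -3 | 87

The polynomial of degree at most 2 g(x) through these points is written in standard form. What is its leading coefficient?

The leading coefficient equals the top divided difference g[-4,0,6].
g[-4,0] = (-3 - 17) / (0 - (-4)) = -5
g[0,6] = (87 - (-3)) / (6 - 0) = 15
g[-4,0,6] = (15 - (-5)) / (6 - (-4)) = 2

2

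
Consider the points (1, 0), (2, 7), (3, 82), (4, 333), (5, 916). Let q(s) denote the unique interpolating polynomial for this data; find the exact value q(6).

Evaluate each Lagrange basis at s = 6:
L_0(6) = (4)·(3)·(2)·(1)/[(-1)·(-2)·(-3)·(-4)] = 1
L_1(6) = (5)·(3)·(2)·(1)/[(1)·(-1)·(-2)·(-3)] = -5
L_2(6) = (5)·(4)·(2)·(1)/[(2)·(1)·(-1)·(-2)] = 10
L_3(6) = (5)·(4)·(3)·(1)/[(3)·(2)·(1)·(-1)] = -10
L_4(6) = (5)·(4)·(3)·(2)/[(4)·(3)·(2)·(1)] = 5
Sum: 0 + 7·(-5) + 82·(10) + 333·(-10) + 916·(5) = 2035

2035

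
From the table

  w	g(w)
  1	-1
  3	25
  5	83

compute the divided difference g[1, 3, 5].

4

g[1,3] = (25 - (-1)) / (3 - 1) = 13
g[3,5] = (83 - 25) / (5 - 3) = 29
g[1,3,5] = (29 - 13) / (5 - 1) = 4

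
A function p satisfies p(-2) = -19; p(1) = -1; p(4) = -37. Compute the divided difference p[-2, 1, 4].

-3

p[-2,1] = (-1 - (-19)) / (1 - (-2)) = 6
p[1,4] = (-37 - (-1)) / (4 - 1) = -12
p[-2,1,4] = (-12 - 6) / (4 - (-2)) = -3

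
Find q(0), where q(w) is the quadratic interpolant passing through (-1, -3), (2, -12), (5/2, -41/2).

Using Newton's divided-difference form:
q[-1,2] = (-12 - (-3)) / (2 - (-1)) = -3
q[2,5/2] = (-41/2 - (-12)) / (5/2 - 2) = -17
q[-1,2,5/2] = (-17 - (-3)) / (5/2 - (-1)) = -4
q(0) = -3 + (-3)·(1) + (-4)·(1)·(-2) = 2

2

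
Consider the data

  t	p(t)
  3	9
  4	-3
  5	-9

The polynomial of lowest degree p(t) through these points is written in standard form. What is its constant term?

Build the Lagrange basis polynomials:
L_0(t) = (t - 4)(t - 5) / [2] = (1/2)t^2 - (9/2)t + 10
L_1(t) = (t - 3)(t - 5) / [-1] = -t^2 + 8t - 15
L_2(t) = (t - 3)(t - 4) / [2] = (1/2)t^2 - (7/2)t + 6
p(t) = 9·L_0 + (-3)·L_1 + (-9)·L_2
Only the constant term is needed; take it from each L_i and combine:
9·(10) + (-3)·(-15) + (-9)·(6) = 81

81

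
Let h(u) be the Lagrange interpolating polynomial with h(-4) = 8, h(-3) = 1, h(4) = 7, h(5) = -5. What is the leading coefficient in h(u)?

The leading coefficient equals the top divided difference h[-4,-3,4,5].
h[-4,-3] = (1 - 8) / (-3 - (-4)) = -7
h[-3,4] = (7 - 1) / (4 - (-3)) = 6/7
h[4,5] = (-5 - 7) / (5 - 4) = -12
h[-4,-3,4] = (6/7 - (-7)) / (4 - (-4)) = 55/56
h[-3,4,5] = (-12 - 6/7) / (5 - (-3)) = -45/28
h[-4,-3,4,5] = (-45/28 - 55/56) / (5 - (-4)) = -145/504

-145/504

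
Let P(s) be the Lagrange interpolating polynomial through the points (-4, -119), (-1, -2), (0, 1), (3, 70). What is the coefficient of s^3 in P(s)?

2

The leading coefficient equals the top divided difference P[-4,-1,0,3].
P[-4,-1] = (-2 - (-119)) / (-1 - (-4)) = 39
P[-1,0] = (1 - (-2)) / (0 - (-1)) = 3
P[0,3] = (70 - 1) / (3 - 0) = 23
P[-4,-1,0] = (3 - 39) / (0 - (-4)) = -9
P[-1,0,3] = (23 - 3) / (3 - (-1)) = 5
P[-4,-1,0,3] = (5 - (-9)) / (3 - (-4)) = 2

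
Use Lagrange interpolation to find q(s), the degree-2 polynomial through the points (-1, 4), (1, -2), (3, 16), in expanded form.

q(s) = 3s^2 - 3s - 2

L_0(s) = (s - 1)(s - 3) / [8] = (1/8)s^2 - (1/2)s + 3/8
L_1(s) = (s + 1)(s - 3) / [-4] = -(1/4)s^2 + (1/2)s + 3/4
L_2(s) = (s + 1)(s - 1) / [8] = (1/8)s^2 - 1/8
q(s) = 4·L_0 + (-2)·L_1 + 16·L_2
  4·L_0(s) = (1/2)s^2 - 2s + 3/2
  (-2)·L_1(s) = (1/2)s^2 - s - 3/2
  16·L_2(s) = 2s^2 - 2
Adding term by term: 3s^2 - 3s - 2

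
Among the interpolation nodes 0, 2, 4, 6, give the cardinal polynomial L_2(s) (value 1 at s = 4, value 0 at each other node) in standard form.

L_2(s) = -(1/16)s^3 + (1/2)s^2 - (3/4)s

L_2(s) = s(s - 2)(s - 6) / [(4)·(2)·(-2)]
       = (s^3 - 8s^2 + 12s) / (-16)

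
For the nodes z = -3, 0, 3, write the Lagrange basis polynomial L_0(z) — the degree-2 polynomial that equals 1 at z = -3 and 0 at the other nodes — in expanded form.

L_0(z) = z(z - 3) / [(-3)·(-6)]
       = (z^2 - 3z) / (18)

L_0(z) = (1/18)z^2 - (1/6)z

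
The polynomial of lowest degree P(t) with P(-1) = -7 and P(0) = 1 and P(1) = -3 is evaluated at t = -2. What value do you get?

-27

Evaluate each Lagrange basis at t = -2:
L_0(-2) = (-2)·(-3)/[(-1)·(-2)] = 3
L_1(-2) = (-1)·(-3)/[(1)·(-1)] = -3
L_2(-2) = (-1)·(-2)/[(2)·(1)] = 1
Sum: (-7)·(3) + 1·(-3) + (-3)·(1) = -27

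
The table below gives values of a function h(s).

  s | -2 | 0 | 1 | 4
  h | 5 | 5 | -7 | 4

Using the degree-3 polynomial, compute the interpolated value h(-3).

Evaluate each Lagrange basis at s = -3:
L_0(-3) = (-3)·(-4)·(-7)/[(-2)·(-3)·(-6)] = 7/3
L_1(-3) = (-1)·(-4)·(-7)/[(2)·(-1)·(-4)] = -7/2
L_2(-3) = (-1)·(-3)·(-7)/[(3)·(1)·(-3)] = 7/3
L_3(-3) = (-1)·(-3)·(-4)/[(6)·(4)·(3)] = -1/6
Sum: 5·(7/3) + 5·(-7/2) + (-7)·(7/3) + 4·(-1/6) = -137/6

-137/6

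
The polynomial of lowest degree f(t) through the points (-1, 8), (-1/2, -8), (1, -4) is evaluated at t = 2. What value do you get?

Using Newton's divided-difference form:
f[-1,-1/2] = (-8 - 8) / (-1/2 - (-1)) = -32
f[-1/2,1] = (-4 - (-8)) / (1 - (-1/2)) = 8/3
f[-1,-1/2,1] = (8/3 - (-32)) / (1 - (-1)) = 52/3
f(2) = 8 + (-32)·(3) + (52/3)·(3)·(5/2) = 42

42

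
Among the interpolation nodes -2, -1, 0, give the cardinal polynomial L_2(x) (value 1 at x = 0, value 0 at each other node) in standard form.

L_2(x) = (1/2)x^2 + (3/2)x + 1

L_2(x) = (x + 2)(x + 1) / [(2)·(1)]
       = (x^2 + 3x + 2) / (2)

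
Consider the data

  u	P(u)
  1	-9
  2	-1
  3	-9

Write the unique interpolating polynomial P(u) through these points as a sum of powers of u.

P(u) = -8u^2 + 32u - 33

L_0(u) = (u - 2)(u - 3) / [2] = (1/2)u^2 - (5/2)u + 3
L_1(u) = (u - 1)(u - 3) / [-1] = -u^2 + 4u - 3
L_2(u) = (u - 1)(u - 2) / [2] = (1/2)u^2 - (3/2)u + 1
P(u) = (-9)·L_0 + (-1)·L_1 + (-9)·L_2
  (-9)·L_0(u) = -(9/2)u^2 + (45/2)u - 27
  (-1)·L_1(u) = u^2 - 4u + 3
  (-9)·L_2(u) = -(9/2)u^2 + (27/2)u - 9
Adding term by term: -8u^2 + 32u - 33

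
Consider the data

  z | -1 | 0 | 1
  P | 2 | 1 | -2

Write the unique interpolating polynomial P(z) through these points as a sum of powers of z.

Build the Lagrange basis polynomials:
L_0(z) = z(z - 1) / [2] = (1/2)z^2 - (1/2)z
L_1(z) = (z + 1)(z - 1) / [-1] = -z^2 + 1
L_2(z) = (z + 1)z / [2] = (1/2)z^2 + (1/2)z
P(z) = 2·L_0 + 1·L_1 + (-2)·L_2
  2·L_0(z) = z^2 - z
  1·L_1(z) = -z^2 + 1
  (-2)·L_2(z) = -z^2 - z
Adding term by term: -z^2 - 2z + 1

P(z) = -z^2 - 2z + 1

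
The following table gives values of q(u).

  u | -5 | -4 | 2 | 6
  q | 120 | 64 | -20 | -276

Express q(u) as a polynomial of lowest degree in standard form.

q(u) = -u^3 - u^2 - 4u

Newton's divided differences:
q[-5,-4] = (64 - 120) / (-4 - (-5)) = -56
q[-4,2] = (-20 - 64) / (2 - (-4)) = -14
q[2,6] = (-276 - (-20)) / (6 - 2) = -64
q[-5,-4,2] = (-14 - (-56)) / (2 - (-5)) = 6
q[-4,2,6] = (-64 - (-14)) / (6 - (-4)) = -5
q[-5,-4,2,6] = (-5 - 6) / (6 - (-5)) = -1
q(u) = 120 + (-56)·(u + 5) + 6·(u + 5)(u + 4) + (-1)·(u + 5)(u + 4)(u - 2)
Expanding: q(u) = -u^3 - u^2 - 4u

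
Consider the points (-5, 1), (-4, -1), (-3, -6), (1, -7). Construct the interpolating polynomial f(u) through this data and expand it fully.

f(u) = (49/120)u^3 + (17/5)u^2 + (443/120)u - 29/2

L_0(u) = (u + 4)(u + 3)(u - 1) / [-12] = -(1/12)u^3 - (1/2)u^2 - (5/12)u + 1
L_1(u) = (u + 5)(u + 3)(u - 1) / [5] = (1/5)u^3 + (7/5)u^2 + (7/5)u - 3
L_2(u) = (u + 5)(u + 4)(u - 1) / [-8] = -(1/8)u^3 - u^2 - (11/8)u + 5/2
L_3(u) = (u + 5)(u + 4)(u + 3) / [120] = (1/120)u^3 + (1/10)u^2 + (47/120)u + 1/2
f(u) = 1·L_0 + (-1)·L_1 + (-6)·L_2 + (-7)·L_3
  1·L_0(u) = -(1/12)u^3 - (1/2)u^2 - (5/12)u + 1
  (-1)·L_1(u) = -(1/5)u^3 - (7/5)u^2 - (7/5)u + 3
  (-6)·L_2(u) = (3/4)u^3 + 6u^2 + (33/4)u - 15
  (-7)·L_3(u) = -(7/120)u^3 - (7/10)u^2 - (329/120)u - 7/2
Adding term by term: (49/120)u^3 + (17/5)u^2 + (443/120)u - 29/2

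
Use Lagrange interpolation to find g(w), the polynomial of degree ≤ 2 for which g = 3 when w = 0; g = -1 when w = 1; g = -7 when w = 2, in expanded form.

g(w) = -w^2 - 3w + 3

Build the Lagrange basis polynomials:
L_0(w) = (w - 1)(w - 2) / [2] = (1/2)w^2 - (3/2)w + 1
L_1(w) = w(w - 2) / [-1] = -w^2 + 2w
L_2(w) = w(w - 1) / [2] = (1/2)w^2 - (1/2)w
g(w) = 3·L_0 + (-1)·L_1 + (-7)·L_2
  3·L_0(w) = (3/2)w^2 - (9/2)w + 3
  (-1)·L_1(w) = w^2 - 2w
  (-7)·L_2(w) = -(7/2)w^2 + (7/2)w
Adding term by term: -w^2 - 3w + 3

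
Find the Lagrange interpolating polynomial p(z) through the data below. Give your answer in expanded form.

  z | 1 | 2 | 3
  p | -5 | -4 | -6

L_0(z) = (z - 2)(z - 3) / [2] = (1/2)z^2 - (5/2)z + 3
L_1(z) = (z - 1)(z - 3) / [-1] = -z^2 + 4z - 3
L_2(z) = (z - 1)(z - 2) / [2] = (1/2)z^2 - (3/2)z + 1
p(z) = (-5)·L_0 + (-4)·L_1 + (-6)·L_2
  (-5)·L_0(z) = -(5/2)z^2 + (25/2)z - 15
  (-4)·L_1(z) = 4z^2 - 16z + 12
  (-6)·L_2(z) = -3z^2 + 9z - 6
Adding term by term: -(3/2)z^2 + (11/2)z - 9

p(z) = -(3/2)z^2 + (11/2)z - 9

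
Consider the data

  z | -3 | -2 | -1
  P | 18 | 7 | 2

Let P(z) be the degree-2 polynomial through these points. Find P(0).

3

L_0(0) = (2)·(1)/[(-1)·(-2)] = 1
L_1(0) = (3)·(1)/[(1)·(-1)] = -3
L_2(0) = (3)·(2)/[(2)·(1)] = 3
Sum: 18·(1) + 7·(-3) + 2·(3) = 3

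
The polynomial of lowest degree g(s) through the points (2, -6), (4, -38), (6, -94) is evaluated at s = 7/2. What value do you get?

-111/4

Evaluate each Lagrange basis at s = 7/2:
L_0(7/2) = (-1/2)·(-5/2)/[(-2)·(-4)] = 5/32
L_1(7/2) = (3/2)·(-5/2)/[(2)·(-2)] = 15/16
L_2(7/2) = (3/2)·(-1/2)/[(4)·(2)] = -3/32
Sum: (-6)·(5/32) + (-38)·(15/16) + (-94)·(-3/32) = -111/4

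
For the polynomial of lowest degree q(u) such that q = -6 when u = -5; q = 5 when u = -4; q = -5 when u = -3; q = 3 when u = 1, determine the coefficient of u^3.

43/20

Build the Lagrange basis polynomials:
L_0(u) = (u + 4)(u + 3)(u - 1) / [-12] = -(1/12)u^3 - (1/2)u^2 - (5/12)u + 1
L_1(u) = (u + 5)(u + 3)(u - 1) / [5] = (1/5)u^3 + (7/5)u^2 + (7/5)u - 3
L_2(u) = (u + 5)(u + 4)(u - 1) / [-8] = -(1/8)u^3 - u^2 - (11/8)u + 5/2
L_3(u) = (u + 5)(u + 4)(u + 3) / [120] = (1/120)u^3 + (1/10)u^2 + (47/120)u + 1/2
q(u) = (-6)·L_0 + 5·L_1 + (-5)·L_2 + 3·L_3
Only the coefficient of u^3 is needed; take it from each L_i and combine:
(-6)·(-1/12) + 5·(1/5) + (-5)·(-1/8) + 3·(1/120) = 43/20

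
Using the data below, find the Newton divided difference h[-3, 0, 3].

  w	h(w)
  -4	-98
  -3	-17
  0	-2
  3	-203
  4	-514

h[-3,0] = (-2 - (-17)) / (0 - (-3)) = 5
h[0,3] = (-203 - (-2)) / (3 - 0) = -67
h[-3,0,3] = (-67 - 5) / (3 - (-3)) = -12

-12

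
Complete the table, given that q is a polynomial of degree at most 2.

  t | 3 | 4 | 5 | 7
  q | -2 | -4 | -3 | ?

8

The 3 known values determine q uniquely (degree ≤ 2).
L_0(7) = (3)·(2)/[(-1)·(-2)] = 3
L_1(7) = (4)·(2)/[(1)·(-1)] = -8
L_2(7) = (4)·(3)/[(2)·(1)] = 6
Sum: (-2)·(3) + (-4)·(-8) + (-3)·(6) = 8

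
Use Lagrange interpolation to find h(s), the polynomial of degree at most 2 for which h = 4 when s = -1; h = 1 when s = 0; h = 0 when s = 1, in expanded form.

h(s) = s^2 - 2s + 1

L_0(s) = s(s - 1) / [2] = (1/2)s^2 - (1/2)s
L_1(s) = (s + 1)(s - 1) / [-1] = -s^2 + 1
L_2(s) = (s + 1)s / [2] = (1/2)s^2 + (1/2)s
h(s) = 4·L_0 + 1·L_1 + 0·L_2
  4·L_0(s) = 2s^2 - 2s
  1·L_1(s) = -s^2 + 1
  0·L_2(s) = 0
Adding term by term: s^2 - 2s + 1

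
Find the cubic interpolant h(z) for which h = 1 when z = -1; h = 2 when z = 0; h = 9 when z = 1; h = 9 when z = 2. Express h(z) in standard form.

L_0(z) = z(z - 1)(z - 2) / [-6] = -(1/6)z^3 + (1/2)z^2 - (1/3)z
L_1(z) = (z + 1)(z - 1)(z - 2) / [2] = (1/2)z^3 - z^2 - (1/2)z + 1
L_2(z) = (z + 1)z(z - 2) / [-2] = -(1/2)z^3 + (1/2)z^2 + z
L_3(z) = (z + 1)z(z - 1) / [6] = (1/6)z^3 - (1/6)z
h(z) = 1·L_0 + 2·L_1 + 9·L_2 + 9·L_3
  1·L_0(z) = -(1/6)z^3 + (1/2)z^2 - (1/3)z
  2·L_1(z) = z^3 - 2z^2 - z + 2
  9·L_2(z) = -(9/2)z^3 + (9/2)z^2 + 9z
  9·L_3(z) = (3/2)z^3 - (3/2)z
Adding term by term: -(13/6)z^3 + 3z^2 + (37/6)z + 2

h(z) = -(13/6)z^3 + 3z^2 + (37/6)z + 2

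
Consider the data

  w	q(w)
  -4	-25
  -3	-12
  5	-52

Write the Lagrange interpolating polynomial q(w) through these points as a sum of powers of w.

q(w) = -2w^2 - w + 3

L_0(w) = (w + 3)(w - 5) / [9] = (1/9)w^2 - (2/9)w - 5/3
L_1(w) = (w + 4)(w - 5) / [-8] = -(1/8)w^2 + (1/8)w + 5/2
L_2(w) = (w + 4)(w + 3) / [72] = (1/72)w^2 + (7/72)w + 1/6
q(w) = (-25)·L_0 + (-12)·L_1 + (-52)·L_2
  (-25)·L_0(w) = -(25/9)w^2 + (50/9)w + 125/3
  (-12)·L_1(w) = (3/2)w^2 - (3/2)w - 30
  (-52)·L_2(w) = -(13/18)w^2 - (91/18)w - 26/3
Adding term by term: -2w^2 - w + 3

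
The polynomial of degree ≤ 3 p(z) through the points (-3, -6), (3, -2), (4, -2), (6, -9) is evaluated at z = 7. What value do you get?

-122/7

Using Newton's divided-difference form:
p[-3,3] = (-2 - (-6)) / (3 - (-3)) = 2/3
p[3,4] = (-2 - (-2)) / (4 - 3) = 0
p[4,6] = (-9 - (-2)) / (6 - 4) = -7/2
p[-3,3,4] = (0 - 2/3) / (4 - (-3)) = -2/21
p[3,4,6] = (-7/2 - 0) / (6 - 3) = -7/6
p[-3,3,4,6] = (-7/6 - (-2/21)) / (6 - (-3)) = -5/42
p(7) = -6 + (2/3)·(10) + (-2/21)·(10)·(4) + (-5/42)·(10)·(4)·(3) = -122/7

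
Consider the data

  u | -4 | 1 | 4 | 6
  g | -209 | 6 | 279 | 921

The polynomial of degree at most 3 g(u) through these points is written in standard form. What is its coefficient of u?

-3

Build the Lagrange basis polynomials:
L_0(u) = (u - 1)(u - 4)(u - 6) / [-400] = -(1/400)u^3 + (11/400)u^2 - (17/200)u + 3/50
L_1(u) = (u + 4)(u - 4)(u - 6) / [75] = (1/75)u^3 - (2/25)u^2 - (16/75)u + 32/25
L_2(u) = (u + 4)(u - 1)(u - 6) / [-48] = -(1/48)u^3 + (1/16)u^2 + (11/24)u - 1/2
L_3(u) = (u + 4)(u - 1)(u - 4) / [100] = (1/100)u^3 - (1/100)u^2 - (4/25)u + 4/25
g(u) = (-209)·L_0 + 6·L_1 + 279·L_2 + 921·L_3
Only the coefficient of u is needed; take it from each L_i and combine:
(-209)·(-17/200) + 6·(-16/75) + 279·(11/24) + 921·(-4/25) = -3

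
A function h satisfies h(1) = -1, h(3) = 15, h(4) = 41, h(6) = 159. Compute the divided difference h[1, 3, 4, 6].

h[1,3] = (15 - (-1)) / (3 - 1) = 8
h[3,4] = (41 - 15) / (4 - 3) = 26
h[4,6] = (159 - 41) / (6 - 4) = 59
h[1,3,4] = (26 - 8) / (4 - 1) = 6
h[3,4,6] = (59 - 26) / (6 - 3) = 11
h[1,3,4,6] = (11 - 6) / (6 - 1) = 1

1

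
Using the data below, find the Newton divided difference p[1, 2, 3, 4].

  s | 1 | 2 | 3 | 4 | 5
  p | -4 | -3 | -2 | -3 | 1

p[1,2] = (-3 - (-4)) / (2 - 1) = 1
p[2,3] = (-2 - (-3)) / (3 - 2) = 1
p[3,4] = (-3 - (-2)) / (4 - 3) = -1
p[1,2,3] = (1 - 1) / (3 - 1) = 0
p[2,3,4] = (-1 - 1) / (4 - 2) = -1
p[1,2,3,4] = (-1 - 0) / (4 - 1) = -1/3

-1/3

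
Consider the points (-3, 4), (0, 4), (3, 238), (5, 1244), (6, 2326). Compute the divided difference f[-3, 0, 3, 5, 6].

1

f[-3,0] = (4 - 4) / (0 - (-3)) = 0
f[0,3] = (238 - 4) / (3 - 0) = 78
f[3,5] = (1244 - 238) / (5 - 3) = 503
f[5,6] = (2326 - 1244) / (6 - 5) = 1082
f[-3,0,3] = (78 - 0) / (3 - (-3)) = 13
f[0,3,5] = (503 - 78) / (5 - 0) = 85
f[3,5,6] = (1082 - 503) / (6 - 3) = 193
f[-3,0,3,5] = (85 - 13) / (5 - (-3)) = 9
f[0,3,5,6] = (193 - 85) / (6 - 0) = 18
f[-3,0,3,5,6] = (18 - 9) / (6 - (-3)) = 1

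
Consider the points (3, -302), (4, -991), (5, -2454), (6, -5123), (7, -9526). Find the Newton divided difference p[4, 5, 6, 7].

p[4,5] = (-2454 - (-991)) / (5 - 4) = -1463
p[5,6] = (-5123 - (-2454)) / (6 - 5) = -2669
p[6,7] = (-9526 - (-5123)) / (7 - 6) = -4403
p[4,5,6] = (-2669 - (-1463)) / (6 - 4) = -603
p[5,6,7] = (-4403 - (-2669)) / (7 - 5) = -867
p[4,5,6,7] = (-867 - (-603)) / (7 - 4) = -88

-88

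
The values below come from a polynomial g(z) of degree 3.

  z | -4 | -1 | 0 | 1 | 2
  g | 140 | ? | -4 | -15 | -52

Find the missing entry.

-1

The 4 known values determine g uniquely (degree ≤ 3).
Evaluate each Lagrange basis at z = -1:
L_0(-1) = (-1)·(-2)·(-3)/[(-4)·(-5)·(-6)] = 1/20
L_1(-1) = (3)·(-2)·(-3)/[(4)·(-1)·(-2)] = 9/4
L_2(-1) = (3)·(-1)·(-3)/[(5)·(1)·(-1)] = -9/5
L_3(-1) = (3)·(-1)·(-2)/[(6)·(2)·(1)] = 1/2
Sum: 140·(1/20) + (-4)·(9/4) + (-15)·(-9/5) + (-52)·(1/2) = -1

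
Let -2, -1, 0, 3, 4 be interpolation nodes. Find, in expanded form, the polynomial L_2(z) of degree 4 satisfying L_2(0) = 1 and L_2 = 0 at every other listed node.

L_2(z) = (z + 2)(z + 1)(z - 3)(z - 4) / [(2)·(1)·(-3)·(-4)]
       = (z^4 - 4z^3 - 7z^2 + 22z + 24) / (24)

L_2(z) = (1/24)z^4 - (1/6)z^3 - (7/24)z^2 + (11/12)z + 1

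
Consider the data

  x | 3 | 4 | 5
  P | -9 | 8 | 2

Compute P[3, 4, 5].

-23/2

P[3,4] = (8 - (-9)) / (4 - 3) = 17
P[4,5] = (2 - 8) / (5 - 4) = -6
P[3,4,5] = (-6 - 17) / (5 - 3) = -23/2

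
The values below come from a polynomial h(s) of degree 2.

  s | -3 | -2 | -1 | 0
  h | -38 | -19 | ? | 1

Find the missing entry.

The 3 known values determine h uniquely (degree ≤ 2).
L_0(-1) = (1)·(-1)/[(-1)·(-3)] = -1/3
L_1(-1) = (2)·(-1)/[(1)·(-2)] = 1
L_2(-1) = (2)·(1)/[(3)·(2)] = 1/3
Sum: (-38)·(-1/3) + (-19)·(1) + 1·(1/3) = -6

-6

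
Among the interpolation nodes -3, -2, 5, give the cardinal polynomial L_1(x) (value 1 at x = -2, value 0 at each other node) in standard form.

L_1(x) = -(1/7)x^2 + (2/7)x + 15/7

L_1(x) = (x + 3)(x - 5) / [(1)·(-7)]
       = (x^2 - 2x - 15) / (-7)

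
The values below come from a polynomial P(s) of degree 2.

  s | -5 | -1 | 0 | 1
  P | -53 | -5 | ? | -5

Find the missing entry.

-3

The 3 known values determine P uniquely (degree ≤ 2).
L_0(0) = (1)·(-1)/[(-4)·(-6)] = -1/24
L_1(0) = (5)·(-1)/[(4)·(-2)] = 5/8
L_2(0) = (5)·(1)/[(6)·(2)] = 5/12
Sum: (-53)·(-1/24) + (-5)·(5/8) + (-5)·(5/12) = -3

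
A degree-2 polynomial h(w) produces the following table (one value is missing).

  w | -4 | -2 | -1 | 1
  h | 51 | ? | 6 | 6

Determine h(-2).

The 3 known values determine h uniquely (degree ≤ 2).
Evaluate each Lagrange basis at w = -2:
L_0(-2) = (-1)·(-3)/[(-3)·(-5)] = 1/5
L_1(-2) = (2)·(-3)/[(3)·(-2)] = 1
L_2(-2) = (2)·(-1)/[(5)·(2)] = -1/5
Sum: 51·(1/5) + 6·(1) + 6·(-1/5) = 15

15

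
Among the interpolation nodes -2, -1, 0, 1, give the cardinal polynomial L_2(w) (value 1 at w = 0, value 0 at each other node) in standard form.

L_2(w) = -(1/2)w^3 - w^2 + (1/2)w + 1

L_2(w) = (w + 2)(w + 1)(w - 1) / [(2)·(1)·(-1)]
       = (w^3 + 2w^2 - w - 2) / (-2)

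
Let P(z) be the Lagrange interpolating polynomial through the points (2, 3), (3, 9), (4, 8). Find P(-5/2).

Evaluate each Lagrange basis at z = -5/2:
L_0(-5/2) = (-11/2)·(-13/2)/[(-1)·(-2)] = 143/8
L_1(-5/2) = (-9/2)·(-13/2)/[(1)·(-1)] = -117/4
L_2(-5/2) = (-9/2)·(-11/2)/[(2)·(1)] = 99/8
Sum: 3·(143/8) + 9·(-117/4) + 8·(99/8) = -885/8

-885/8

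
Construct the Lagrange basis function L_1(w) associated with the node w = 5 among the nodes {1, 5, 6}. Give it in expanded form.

L_1(w) = -(1/4)w^2 + (7/4)w - 3/2

L_1(w) = (w - 1)(w - 6) / [(4)·(-1)]
       = (w^2 - 7w + 6) / (-4)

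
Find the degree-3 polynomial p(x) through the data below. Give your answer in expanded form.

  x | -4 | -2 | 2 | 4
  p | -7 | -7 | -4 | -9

Build the Lagrange basis polynomials:
L_0(x) = (x + 2)(x - 2)(x - 4) / [-96] = -(1/96)x^3 + (1/24)x^2 + (1/24)x - 1/6
L_1(x) = (x + 4)(x - 2)(x - 4) / [48] = (1/48)x^3 - (1/24)x^2 - (1/3)x + 2/3
L_2(x) = (x + 4)(x + 2)(x - 4) / [-48] = -(1/48)x^3 - (1/24)x^2 + (1/3)x + 2/3
L_3(x) = (x + 4)(x + 2)(x - 2) / [96] = (1/96)x^3 + (1/24)x^2 - (1/24)x - 1/6
p(x) = (-7)·L_0 + (-7)·L_1 + (-4)·L_2 + (-9)·L_3
  (-7)·L_0(x) = (7/96)x^3 - (7/24)x^2 - (7/24)x + 7/6
  (-7)·L_1(x) = -(7/48)x^3 + (7/24)x^2 + (7/3)x - 14/3
  (-4)·L_2(x) = (1/12)x^3 + (1/6)x^2 - (4/3)x - 8/3
  (-9)·L_3(x) = -(3/32)x^3 - (3/8)x^2 + (3/8)x + 3/2
Adding term by term: -(1/12)x^3 - (5/24)x^2 + (13/12)x - 14/3

p(x) = -(1/12)x^3 - (5/24)x^2 + (13/12)x - 14/3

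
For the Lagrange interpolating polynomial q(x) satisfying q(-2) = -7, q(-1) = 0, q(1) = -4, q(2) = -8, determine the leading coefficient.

7/12

L_0(x) = (x + 1)(x - 1)(x - 2) / [-12] = -(1/12)x^3 + (1/6)x^2 + (1/12)x - 1/6
L_1(x) = (x + 2)(x - 1)(x - 2) / [6] = (1/6)x^3 - (1/6)x^2 - (2/3)x + 2/3
L_2(x) = (x + 2)(x + 1)(x - 2) / [-6] = -(1/6)x^3 - (1/6)x^2 + (2/3)x + 2/3
L_3(x) = (x + 2)(x + 1)(x - 1) / [12] = (1/12)x^3 + (1/6)x^2 - (1/12)x - 1/6
q(x) = (-7)·L_0 + 0·L_1 + (-4)·L_2 + (-8)·L_3
Only the coefficient of x^3 is needed; take it from each L_i and combine:
(-7)·(-1/12) + 0·(1/6) + (-4)·(-1/6) + (-8)·(1/12) = 7/12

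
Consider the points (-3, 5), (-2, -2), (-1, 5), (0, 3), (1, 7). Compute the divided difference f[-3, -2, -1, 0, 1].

19/12

f[-3,-2] = (-2 - 5) / (-2 - (-3)) = -7
f[-2,-1] = (5 - (-2)) / (-1 - (-2)) = 7
f[-1,0] = (3 - 5) / (0 - (-1)) = -2
f[0,1] = (7 - 3) / (1 - 0) = 4
f[-3,-2,-1] = (7 - (-7)) / (-1 - (-3)) = 7
f[-2,-1,0] = (-2 - 7) / (0 - (-2)) = -9/2
f[-1,0,1] = (4 - (-2)) / (1 - (-1)) = 3
f[-3,-2,-1,0] = (-9/2 - 7) / (0 - (-3)) = -23/6
f[-2,-1,0,1] = (3 - (-9/2)) / (1 - (-2)) = 5/2
f[-3,-2,-1,0,1] = (5/2 - (-23/6)) / (1 - (-3)) = 19/12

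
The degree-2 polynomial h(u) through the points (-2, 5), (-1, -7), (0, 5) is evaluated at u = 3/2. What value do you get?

68

Using Newton's divided-difference form:
h[-2,-1] = (-7 - 5) / (-1 - (-2)) = -12
h[-1,0] = (5 - (-7)) / (0 - (-1)) = 12
h[-2,-1,0] = (12 - (-12)) / (0 - (-2)) = 12
h(3/2) = 5 + (-12)·(7/2) + 12·(7/2)·(5/2) = 68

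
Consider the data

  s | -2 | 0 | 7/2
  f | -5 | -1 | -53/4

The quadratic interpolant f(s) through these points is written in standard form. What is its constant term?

-1

Build the Lagrange basis polynomials:
L_0(s) = s(s - 7/2) / [11] = (1/11)s^2 - (7/22)s
L_1(s) = (s + 2)(s - 7/2) / [-7] = -(1/7)s^2 + (3/14)s + 1
L_2(s) = (s + 2)s / [77/4] = (4/77)s^2 + (8/77)s
f(s) = (-5)·L_0 + (-1)·L_1 + (-53/4)·L_2
Only the constant term is needed; take it from each L_i and combine:
(-5)·(0) + (-1)·(1) + (-53/4)·(0) = -1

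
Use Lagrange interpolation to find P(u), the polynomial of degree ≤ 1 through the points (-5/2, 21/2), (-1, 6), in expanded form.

Build the Lagrange basis polynomials:
L_0(u) = (u + 1) / [-3/2] = -(2/3)u - 2/3
L_1(u) = (u + 5/2) / [3/2] = (2/3)u + 5/3
P(u) = (21/2)·L_0 + 6·L_1
  (21/2)·L_0(u) = -7u - 7
  6·L_1(u) = 4u + 10
Adding term by term: -3u + 3

P(u) = -3u + 3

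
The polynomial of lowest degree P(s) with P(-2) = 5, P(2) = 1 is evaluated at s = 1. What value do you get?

L_0(1) = (-1)/[(-4)] = 1/4
L_1(1) = (3)/[(4)] = 3/4
Sum: 5·(1/4) + 1·(3/4) = 2

2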